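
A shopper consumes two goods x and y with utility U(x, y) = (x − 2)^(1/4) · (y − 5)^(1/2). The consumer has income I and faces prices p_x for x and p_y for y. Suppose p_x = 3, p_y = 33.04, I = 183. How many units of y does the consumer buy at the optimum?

This is Cobb-Douglas in (x−2, y−5): tangency gives 0.25·p_y·(y−5) = 0.5·p_x·(x−2).
Substituting into the budget: x* = 2 + 1/3·(I − 2·p_x − 5·p_y)/p_x, and y* = 5 + 2/3·(…)/p_y.
Discretionary income = 183 − 2·3 − 5·33.04 = 11.8; y* = 5 + 2/3·11.8/33.04 = 5.2381.

y* = 5.2381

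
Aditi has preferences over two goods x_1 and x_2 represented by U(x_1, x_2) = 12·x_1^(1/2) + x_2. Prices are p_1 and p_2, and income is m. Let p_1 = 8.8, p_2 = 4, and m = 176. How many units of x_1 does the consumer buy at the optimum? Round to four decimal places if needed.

MU_x_1 = 6/√x_1, MU_x_2 = 1. Tangency: 6/√x_1 = p_1/p_2.
Thus x_1* = (6·p_2/p_1)² — independent of m — with the rest of income spent on x_2.
Plugging in: x_1* = (6·4/8.8)² = 7.438.

x_1* = 7.438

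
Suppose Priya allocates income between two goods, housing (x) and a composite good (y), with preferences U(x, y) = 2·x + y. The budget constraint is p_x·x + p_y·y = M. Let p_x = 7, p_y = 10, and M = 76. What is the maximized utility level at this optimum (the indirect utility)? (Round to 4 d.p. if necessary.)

V = 21.7143

Linear utility — the consumer picks whichever good has higher MU/price: 2/7 = 0.2857 vs 1/10 = 0.1.
x gives more utility per dollar, so spend all income on x: x* = M/p_x, y* = 0.
Numerically: x* = 10.8571, y* = 0.
Utility at the optimum: U(10.8571, 0) = 21.7143.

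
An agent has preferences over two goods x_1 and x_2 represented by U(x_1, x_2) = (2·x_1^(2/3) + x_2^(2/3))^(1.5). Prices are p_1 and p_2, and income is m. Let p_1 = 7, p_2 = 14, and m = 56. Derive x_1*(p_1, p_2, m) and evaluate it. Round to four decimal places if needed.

x_1* = 7.7576

Numerically x_2/x_1 = 0.015625, so x_1* = 56/(7 + 14·0.015625) = 7.7576.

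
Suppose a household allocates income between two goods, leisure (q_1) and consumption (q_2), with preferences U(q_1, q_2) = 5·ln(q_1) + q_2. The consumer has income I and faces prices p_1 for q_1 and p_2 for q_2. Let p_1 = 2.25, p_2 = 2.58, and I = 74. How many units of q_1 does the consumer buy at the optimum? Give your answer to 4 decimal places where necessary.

q_1* = 5.7333

MU_q_1 = 5/q_1, MU_q_2 = 1. Tangency: 5/q_1 = p_1/p_2.
So q_1*(p_1,p_2) = 5·p_2/p_1, independent of income; and q_2* = (I − 5·p_2)/p_2.
At the given prices: q_1* = 5·2.58/2.25 = 5.7333.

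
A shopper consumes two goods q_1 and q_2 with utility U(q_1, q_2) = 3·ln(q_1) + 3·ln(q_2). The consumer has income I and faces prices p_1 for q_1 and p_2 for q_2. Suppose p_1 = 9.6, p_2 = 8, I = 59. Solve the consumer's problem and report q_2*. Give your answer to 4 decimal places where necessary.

q_2* = 3.6875

MU_q_1/MU_q_2 = (3·q_2)/(3·q_1); tangency sets this equal to p_1/p_2.
Rearranging, p_2·q_2 = p_1·q_1. Substituting into the budget gives p_1·q_1·(1 + 1) = I.
Demand: q_1*(p_1,p_2,I) = 0.5·I/p_1 and q_2* = 0.5·I/p_2.
At p_1=9.6, p_2=8, I=59: q_2* = 0.5·59/8 = 3.6875.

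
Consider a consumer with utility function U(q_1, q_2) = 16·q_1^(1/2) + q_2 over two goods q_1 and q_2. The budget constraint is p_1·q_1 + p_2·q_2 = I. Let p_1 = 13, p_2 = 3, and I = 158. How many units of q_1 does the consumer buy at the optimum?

q_1* = 3.4083

Utility is quasi-linear in q_2; the FOC for q_1 is 8/√q_1 = p_1/p_2.
Solve: √q_1 = 8·p_2/p_1, so q_1*(p_1,p_2) = (8·p_2/p_1)², and q_2* = (I − p_1·q_1*)/p_2.
Plugging in: q_1* = (8·3/13)² = 3.4083.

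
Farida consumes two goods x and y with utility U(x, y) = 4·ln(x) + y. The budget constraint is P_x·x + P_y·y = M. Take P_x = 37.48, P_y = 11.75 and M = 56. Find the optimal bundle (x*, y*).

Set MRS = P_x/P_y: (4/x)/1 = P_x/P_y.
So x*(P_x,P_y) = 4·P_y/P_x, independent of income; and y* = (M − 4·P_y)/P_y.
At the given prices: x* = 4·11.75/37.48 = 1.254, and y* = 0.766.

x* = 1.254, y* = 0.766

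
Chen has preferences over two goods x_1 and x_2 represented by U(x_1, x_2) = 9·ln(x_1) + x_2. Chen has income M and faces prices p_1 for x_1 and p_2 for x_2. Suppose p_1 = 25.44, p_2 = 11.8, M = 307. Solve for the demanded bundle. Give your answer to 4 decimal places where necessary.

MU_x_1 = 9/x_1, MU_x_2 = 1. Tangency: 9/x_1 = p_1/p_2.
So x_1*(p_1,p_2) = 9·p_2/p_1, independent of income; and x_2* = (M − 9·p_2)/p_2.
At the given prices: x_1* = 9·11.8/25.44 = 4.1745, and x_2* = 17.0169.

x_1* = 4.1745, x_2* = 17.0169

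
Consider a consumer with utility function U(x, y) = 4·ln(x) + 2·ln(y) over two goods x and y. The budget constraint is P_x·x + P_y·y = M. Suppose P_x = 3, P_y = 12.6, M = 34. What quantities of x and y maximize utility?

x* = 7.5556, y* = 0.8995

MU_x/MU_y = (4·y)/(2·x); tangency sets this equal to P_x/P_y.
Rearranging, P_y·y = (1/2)·P_x·x. Substituting into the budget gives P_x·x·(1 + (1/2)) = M.
Demand: x*(P_x,P_y,M) = 2/3·M/P_x and y* = 1/3·M/P_y.
At P_x=3, P_y=12.6, M=34: x* = 2/3·34/3 = 7.5556, y* = 0.8995.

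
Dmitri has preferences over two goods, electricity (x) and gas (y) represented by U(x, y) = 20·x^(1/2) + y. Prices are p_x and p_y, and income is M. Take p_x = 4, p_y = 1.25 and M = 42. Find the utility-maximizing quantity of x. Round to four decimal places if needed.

Thus x* = (10·p_y/p_x)² — independent of M — with the rest of income spent on y.
Plugging in: x* = (10·1.25/4)² = 9.7656.

x* = 9.7656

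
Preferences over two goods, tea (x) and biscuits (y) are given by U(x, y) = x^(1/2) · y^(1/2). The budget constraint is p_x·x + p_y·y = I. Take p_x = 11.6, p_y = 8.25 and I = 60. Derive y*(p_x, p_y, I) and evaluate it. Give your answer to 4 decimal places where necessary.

y* = 3.6364

The MRS is y/x. Set MRS = p_x/p_y.
Rearranging, p_y·y = p_x·x. Substituting into the budget gives p_x·x·(1 + 1) = I.
Demand: x*(p_x,p_y,I) = 0.5·I/p_x and y* = 0.5·I/p_y.
At p_x=11.6, p_y=8.25, I=60: y* = 0.5·60/8.25 = 3.6364.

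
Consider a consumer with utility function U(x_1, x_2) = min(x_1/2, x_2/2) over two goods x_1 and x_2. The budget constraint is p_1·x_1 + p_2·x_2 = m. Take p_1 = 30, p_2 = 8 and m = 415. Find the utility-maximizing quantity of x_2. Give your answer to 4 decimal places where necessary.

Leontief preferences: the optimum is at the kink where x_1/2 = x_2/2, i.e. x_2 = x_1.
Budget: p_1·x_1 + p_2·x_1 = m, so (2·p_1 + 2·p_2)·x_1 = 2·m.
Demand: x_1*(p_1,p_2,m) = 2·m/(2·p_1 + 2·p_2), x_2* = 2·m/(2·p_1 + 2·p_2).
Here 2·30 + 2·8 = 76, giving x_2* = 10.9211.

x_2* = 10.9211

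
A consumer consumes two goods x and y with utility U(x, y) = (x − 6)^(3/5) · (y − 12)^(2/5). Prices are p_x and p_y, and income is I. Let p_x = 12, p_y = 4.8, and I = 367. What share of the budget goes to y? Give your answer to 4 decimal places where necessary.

share on y = 0.4157

Discretionary income = 367 − 6·12 − 12·4.8 = 237.4; x* = 6 + 0.6·237.4/12 = 17.87; y* = 12 + 0.4·237.4/4.8 = 31.7833.
Expenditure on y: 4.8·31.7833 = 152.56; share = 0.4157.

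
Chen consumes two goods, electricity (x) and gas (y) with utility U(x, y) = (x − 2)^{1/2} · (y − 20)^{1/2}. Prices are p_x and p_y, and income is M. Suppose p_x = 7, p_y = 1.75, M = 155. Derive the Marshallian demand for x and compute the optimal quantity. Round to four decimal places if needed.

Let x' = x−2, y' = y−20. MRS = y'/x' = p_x/p_y.
After buying the subsistence bundle (2, 20), a share 0.5 of the remaining income goes to x: x* = 2 + 0.5·(M − 2p_x − 20p_y)/p_x.
Discretionary income = 155 − 2·7 − 20·1.75 = 106; x* = 2 + 0.5·106/7 = 9.5714.

x* = 9.5714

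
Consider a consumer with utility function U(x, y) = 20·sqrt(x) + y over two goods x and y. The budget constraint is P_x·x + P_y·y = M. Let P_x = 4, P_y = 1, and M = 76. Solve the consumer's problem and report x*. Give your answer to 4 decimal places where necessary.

Utility is quasi-linear in y; the FOC for x is 10/√x = P_x/P_y.
Solve: √x = 10·P_y/P_x, so x*(P_x,P_y) = (10·P_y/P_x)², and y* = (M − P_x·x*)/P_y.
Plugging in: x* = (10·1/4)² = 6.25.

x* = 6.25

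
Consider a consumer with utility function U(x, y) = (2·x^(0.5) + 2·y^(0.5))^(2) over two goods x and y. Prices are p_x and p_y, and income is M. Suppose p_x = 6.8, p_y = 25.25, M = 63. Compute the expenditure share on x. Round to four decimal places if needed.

MU_x ∝ 2·x^(-0.5), MU_y ∝ 2·y^(-0.5), so MRS = (y/x)^(0.5) = p_x/p_y.
Solve for the ratio: y/x = [p_x/p_y]^(2).
With the ratio pinned down, the budget gives x* = M/(p_x + p_y·(y/x)) and y* = (y/x)·x*.
Numerically y/x = 0.072526, so x* = 63/(6.8 + 25.25·0.072526) = 7.299 and y* = 0.072526·7.299 = 0.5294.
Expenditure on x: 6.8·7.299 = 49.6334; share = 0.7878.

share on x = 0.7878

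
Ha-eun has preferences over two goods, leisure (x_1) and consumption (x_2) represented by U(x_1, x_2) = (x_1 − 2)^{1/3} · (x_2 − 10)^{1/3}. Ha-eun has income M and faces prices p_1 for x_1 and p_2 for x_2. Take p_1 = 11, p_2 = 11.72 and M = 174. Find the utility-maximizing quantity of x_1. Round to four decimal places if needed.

x_1* = 3.5818

Substituting into the budget: x_1* = 2 + 0.5·(M − 2·p_1 − 10·p_2)/p_1, and x_2* = 10 + 0.5·(…)/p_2.
Discretionary income = 174 − 2·11 − 10·11.72 = 34.8; x_1* = 2 + 0.5·34.8/11 = 3.5818.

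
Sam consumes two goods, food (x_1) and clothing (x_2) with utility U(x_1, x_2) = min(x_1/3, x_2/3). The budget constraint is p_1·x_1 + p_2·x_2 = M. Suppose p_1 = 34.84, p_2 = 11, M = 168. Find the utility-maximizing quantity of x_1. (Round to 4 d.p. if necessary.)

Demand: x_1*(p_1,p_2,M) = 3·M/(3·p_1 + 3·p_2), x_2* = 3·M/(3·p_1 + 3·p_2).
Here 3·34.84 + 3·11 = 137.52, giving x_1* = 3.6649.

x_1* = 3.6649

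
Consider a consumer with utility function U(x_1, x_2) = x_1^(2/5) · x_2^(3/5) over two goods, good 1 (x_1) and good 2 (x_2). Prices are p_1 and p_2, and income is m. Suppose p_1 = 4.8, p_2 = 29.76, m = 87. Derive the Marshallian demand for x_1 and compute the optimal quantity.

x_1* = 7.25

At p_1=4.8, p_2=29.76, m=87: x_1* = 0.4·87/4.8 = 7.25.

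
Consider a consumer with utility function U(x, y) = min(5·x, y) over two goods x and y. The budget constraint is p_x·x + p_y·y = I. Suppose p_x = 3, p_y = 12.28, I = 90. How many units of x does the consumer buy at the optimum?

x* = 1.3975

Leontief preferences: the optimum is at the kink where x/1 = y/5, i.e. y = 5·x.
Budget: p_x·x + p_y·5·x = I, so (p_x + 5·p_y)·x = I.
Demand: x*(p_x,p_y,I) = I/(p_x + 5·p_y), y* = 5·I/(p_x + 5·p_y).
Here 3 + 5·12.28 = 64.4, giving x* = 1.3975.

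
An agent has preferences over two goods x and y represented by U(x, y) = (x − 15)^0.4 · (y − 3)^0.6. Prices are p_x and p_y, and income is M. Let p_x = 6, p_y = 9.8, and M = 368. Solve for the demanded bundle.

x* = 31.5733, y* = 18.2204

This is Cobb-Douglas in (x−15, y−3): tangency gives 0.4·p_y·(y−3) = 0.6·p_x·(x−15).
Substituting into the budget: x* = 15 + 0.4·(M − 15·p_x − 3·p_y)/p_x, and y* = 3 + 0.6·(…)/p_y.
Discretionary income = 368 − 15·6 − 3·9.8 = 248.6; x* = 15 + 0.4·248.6/6 = 31.5733; y* = 3 + 0.6·248.6/9.8 = 18.2204.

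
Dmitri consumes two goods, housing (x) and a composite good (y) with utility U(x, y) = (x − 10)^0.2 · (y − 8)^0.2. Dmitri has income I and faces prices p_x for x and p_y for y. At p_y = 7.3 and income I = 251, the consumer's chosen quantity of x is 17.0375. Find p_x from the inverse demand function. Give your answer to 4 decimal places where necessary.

p_x = 8

Let x' = x−10, y' = y−8. MRS = y'/x' = p_x/p_y.
Substituting into the budget: x* = 10 + 0.5·(I − 10·p_x − 8·p_y)/p_x, and y* = 8 + 0.5·(…)/p_y.
Set x* = 17.0375 in the demand function and solve for p_x: p_x = 8.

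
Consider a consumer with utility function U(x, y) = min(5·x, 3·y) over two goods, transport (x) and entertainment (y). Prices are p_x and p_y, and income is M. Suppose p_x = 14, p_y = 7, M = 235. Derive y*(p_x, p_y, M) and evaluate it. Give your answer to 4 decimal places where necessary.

Here 3·14 + 5·7 = 77, giving y* = 15.2597.

y* = 15.2597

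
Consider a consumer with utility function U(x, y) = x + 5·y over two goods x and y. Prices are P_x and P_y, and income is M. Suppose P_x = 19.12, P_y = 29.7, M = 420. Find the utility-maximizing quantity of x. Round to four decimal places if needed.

Perfect substitutes: compare marginal utility per dollar. 1/P_x vs 5/P_y → 0.0523 vs 0.1684.
y gives more utility per dollar, so spend all income on y: y* = M/P_y, x* = 0.
Numerically: x* = 0, y* = 14.1414.

x* = 0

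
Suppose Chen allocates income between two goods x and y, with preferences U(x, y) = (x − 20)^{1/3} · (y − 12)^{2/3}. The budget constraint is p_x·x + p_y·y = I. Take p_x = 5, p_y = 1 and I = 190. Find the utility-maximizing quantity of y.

This is Cobb-Douglas in (x−20, y−12): tangency gives 1/3·p_y·(y−12) = 2/3·p_x·(x−20).
After buying the subsistence bundle (20, 12), a share 1/3 of the remaining income goes to x: x* = 20 + 1/3·(I − 20p_x − 12p_y)/p_x.
Discretionary income = 190 − 20·5 − 12·1 = 78; y* = 12 + 2/3·78/1 = 64.

y* = 64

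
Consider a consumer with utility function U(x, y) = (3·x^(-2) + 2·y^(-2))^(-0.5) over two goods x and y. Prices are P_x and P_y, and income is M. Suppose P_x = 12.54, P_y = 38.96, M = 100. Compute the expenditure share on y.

share on y = 0.6504

From the CES first-order condition, (3/2)·(y/x)^(3) = P_x/P_y.
Hence y/x = ((2/3)·P_x/P_y)^(1/(3)), i.e. raised to the 1/3 power.
Substitute y = (y/x)·x into the budget: x* = M/(P_x + P_y·(y/x)).
Numerically y/x = 0.598681, so x* = 100/(12.54 + 38.96·0.598681) = 2.7883 and y* = 0.598681·2.7883 = 1.6693.
Expenditure on y: 38.96·1.6693 = 65.0352; share = 0.6504.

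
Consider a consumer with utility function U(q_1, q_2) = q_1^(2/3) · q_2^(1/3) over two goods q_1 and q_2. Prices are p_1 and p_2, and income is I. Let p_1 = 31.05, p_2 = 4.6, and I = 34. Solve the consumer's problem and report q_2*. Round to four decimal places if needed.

q_2* = 2.4638

Tangency: MRS = 2·q_2/q_1 = p_1/p_2.
So 2/3·p_2·q_2 = 1/3·p_1·q_1; combined with the budget, a share 2/3 of income goes to q_1.
Demand: q_1*(p_1,p_2,I) = 2/3·I/p_1 and q_2* = 1/3·I/p_2.
At p_1=31.05, p_2=4.6, I=34: q_2* = 1/3·34/4.6 = 2.4638.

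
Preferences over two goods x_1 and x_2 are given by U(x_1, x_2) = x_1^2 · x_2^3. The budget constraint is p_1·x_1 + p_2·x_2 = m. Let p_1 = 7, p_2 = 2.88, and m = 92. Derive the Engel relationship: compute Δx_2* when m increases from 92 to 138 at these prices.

Δx_2* = 9.5833

The MRS is (2/3)·x_2/x_1. Set MRS = p_1/p_2.
Rearranging, p_2·x_2 = (3/2)·p_1·x_1. Substituting into the budget gives p_1·x_1·(1 + (3/2)) = m.
Demand: x_1*(p_1,p_2,m) = 0.4·m/p_1 and x_2* = 0.6·m/p_2.
At p_1=7, p_2=2.88, m=92: x_2* = 0.6·92/2.88 = 19.1667.
At m' = 138: x_2* = 28.75. Change: 28.75 − 19.1667 = 9.5833.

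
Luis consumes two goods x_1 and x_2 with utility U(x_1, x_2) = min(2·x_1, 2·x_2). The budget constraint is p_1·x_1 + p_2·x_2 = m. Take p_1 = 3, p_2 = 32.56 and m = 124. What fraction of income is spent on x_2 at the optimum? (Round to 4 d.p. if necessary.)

With perfect complements, no substitution: consume in ratio x_1:x_2 = 2:2.
Budget: p_1·x_1 + p_2·x_1 = m, so (2·p_1 + 2·p_2)·x_1 = 2·m.
Demand: x_1*(p_1,p_2,m) = 2·m/(2·p_1 + 2·p_2), x_2* = 2·m/(2·p_1 + 2·p_2).
Here 2·3 + 2·32.56 = 71.12, giving x_1* = 3.4871 and x_2* = 3.4871.
Expenditure on x_2: 32.56·3.4871 = 113.5388; share = 0.9156.

share on x_2 = 0.9156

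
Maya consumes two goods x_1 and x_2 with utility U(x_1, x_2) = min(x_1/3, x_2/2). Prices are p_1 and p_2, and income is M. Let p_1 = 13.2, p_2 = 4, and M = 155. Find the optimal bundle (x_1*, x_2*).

x_1* = 9.7689, x_2* = 6.5126

With perfect complements, no substitution: consume in ratio x_1:x_2 = 3:2.
Budget: p_1·x_1 + p_2·(2/3)·x_1 = M, so (3·p_1 + 2·p_2)·x_1 = 3·M.
Demand: x_1*(p_1,p_2,M) = 3·M/(3·p_1 + 2·p_2), x_2* = 2·M/(3·p_1 + 2·p_2).
Here 3·13.2 + 2·4 = 47.6, giving x_1* = 9.7689 and x_2* = 6.5126.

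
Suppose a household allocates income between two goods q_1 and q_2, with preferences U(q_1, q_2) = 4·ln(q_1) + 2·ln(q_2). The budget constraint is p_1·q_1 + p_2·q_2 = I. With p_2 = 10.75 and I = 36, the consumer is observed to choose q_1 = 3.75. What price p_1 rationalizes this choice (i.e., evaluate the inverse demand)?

p_1 = 6.4

MU_q_1/MU_q_2 = (4·q_2)/(2·q_1); tangency sets this equal to p_1/p_2.
Rearranging, p_2·q_2 = (1/2)·p_1·q_1. Substituting into the budget gives p_1·q_1·(1 + (1/2)) = I.
Demand: q_1*(p_1,p_2,I) = 2/3·I/p_1 and q_2* = 1/3·I/p_2.
Set q_1* = 3.75 in the demand function and solve for p_1: p_1 = 6.4.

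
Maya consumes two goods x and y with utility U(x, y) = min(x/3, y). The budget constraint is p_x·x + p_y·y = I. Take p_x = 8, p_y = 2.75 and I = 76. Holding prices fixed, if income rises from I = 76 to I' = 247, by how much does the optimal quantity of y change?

Leontief preferences: the optimum is at the kink where x/3 = y/1, i.e. y = (1/3)·x.
Budget: p_x·x + p_y·(1/3)·x = I, so (3·p_x + p_y)·x = 3·I.
Demand: x*(p_x,p_y,I) = 3·I/(3·p_x + p_y), y* = I/(3·p_x + p_y).
Here 3·8 + 2.75 = 26.75, giving y* = 2.8411.
At I' = 247: y* = 9.2336. Change: 9.2336 − 2.8411 = 6.3925.

Δy* = 6.3925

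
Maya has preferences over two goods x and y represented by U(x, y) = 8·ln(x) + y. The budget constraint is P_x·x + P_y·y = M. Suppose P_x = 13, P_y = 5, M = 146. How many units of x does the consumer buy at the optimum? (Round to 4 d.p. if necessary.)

x* = 3.0769

So x*(P_x,P_y) = 8·P_y/P_x, independent of income; and y* = (M − 8·P_y)/P_y.
At the given prices: x* = 8·5/13 = 3.0769.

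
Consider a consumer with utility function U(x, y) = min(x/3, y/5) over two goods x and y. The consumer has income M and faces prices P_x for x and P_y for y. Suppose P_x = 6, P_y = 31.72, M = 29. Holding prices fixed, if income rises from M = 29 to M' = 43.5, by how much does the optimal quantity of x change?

Δx* = 0.2463

With perfect complements, no substitution: consume in ratio x:y = 3:5.
Budget: P_x·x + P_y·(5/3)·x = M, so (3·P_x + 5·P_y)·x = 3·M.
Demand: x*(P_x,P_y,M) = 3·M/(3·P_x + 5·P_y), y* = 5·M/(3·P_x + 5·P_y).
Here 3·6 + 5·31.72 = 176.6, giving x* = 0.4926.
At M' = 43.5: x* = 0.739. Change: 0.739 − 0.4926 = 0.2463.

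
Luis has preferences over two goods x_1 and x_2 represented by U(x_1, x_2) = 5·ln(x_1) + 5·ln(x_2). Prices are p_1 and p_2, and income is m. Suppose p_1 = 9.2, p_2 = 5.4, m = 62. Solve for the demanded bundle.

x_1* = 3.3696, x_2* = 5.7407

Demand: x_1*(p_1,p_2,m) = 0.5·m/p_1 and x_2* = 0.5·m/p_2.
At p_1=9.2, p_2=5.4, m=62: x_1* = 0.5·62/9.2 = 3.3696, x_2* = 5.7407.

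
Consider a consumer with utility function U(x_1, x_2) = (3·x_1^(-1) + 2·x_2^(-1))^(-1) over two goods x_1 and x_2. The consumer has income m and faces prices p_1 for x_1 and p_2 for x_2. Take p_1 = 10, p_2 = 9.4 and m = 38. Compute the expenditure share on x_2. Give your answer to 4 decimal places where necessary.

share on x_2 = 0.4418

MRS = MU_x_1/MU_x_2 = (3/2)·(x_2/x_1)^(2). Set equal to p_1/p_2.
Solve for the ratio: x_2/x_1 = [(2/3)·p_1/p_2]^(0.5).
With the ratio pinned down, the budget gives x_1* = m/(p_1 + p_2·(x_2/x_1)) and x_2* = (x_2/x_1)·x_1*.
Numerically x_2/x_1 = 0.842152, so x_1* = 38/(10 + 9.4·0.842152) = 2.121 and x_2* = 0.842152·2.121 = 1.7862.
Expenditure on x_2: 9.4·1.7862 = 16.7902; share = 0.4418.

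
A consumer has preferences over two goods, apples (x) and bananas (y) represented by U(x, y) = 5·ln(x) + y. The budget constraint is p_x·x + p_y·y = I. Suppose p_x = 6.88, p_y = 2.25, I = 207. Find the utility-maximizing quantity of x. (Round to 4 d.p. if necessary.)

So x*(p_x,p_y) = 5·p_y/p_x, independent of income; and y* = (I − 5·p_y)/p_y.
At the given prices: x* = 5·2.25/6.88 = 1.6352.

x* = 1.6352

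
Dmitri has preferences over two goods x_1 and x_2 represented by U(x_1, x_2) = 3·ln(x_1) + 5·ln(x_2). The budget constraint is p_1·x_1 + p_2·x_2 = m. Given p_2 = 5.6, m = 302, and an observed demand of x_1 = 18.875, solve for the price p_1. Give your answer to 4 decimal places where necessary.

MU_x_1/MU_x_2 = (3·x_2)/(5·x_1); tangency sets this equal to p_1/p_2.
Rearranging, p_2·x_2 = (5/3)·p_1·x_1. Substituting into the budget gives p_1·x_1·(1 + (5/3)) = m.
Demand: x_1*(p_1,p_2,m) = 0.375·m/p_1 and x_2* = 0.625·m/p_2.
Set x_1* = 18.875 in the demand function and solve for p_1: p_1 = 6.

p_1 = 6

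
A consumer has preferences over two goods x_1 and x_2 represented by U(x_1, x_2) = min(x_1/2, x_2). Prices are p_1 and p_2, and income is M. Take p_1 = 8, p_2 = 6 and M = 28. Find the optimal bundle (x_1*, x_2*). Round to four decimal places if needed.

x_1* = 2.5455, x_2* = 1.2727

Here 2·8 + 6 = 22, giving x_1* = 2.5455 and x_2* = 1.2727.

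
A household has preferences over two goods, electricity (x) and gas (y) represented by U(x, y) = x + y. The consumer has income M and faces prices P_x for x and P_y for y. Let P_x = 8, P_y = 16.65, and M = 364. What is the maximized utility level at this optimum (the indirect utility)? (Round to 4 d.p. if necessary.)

V = 45.5

Perfect substitutes: compare marginal utility per dollar. 1/P_x vs 1/P_y → 0.125 vs 0.0601.
x gives more utility per dollar, so spend all income on x: x* = M/P_x, y* = 0.
Numerically: x* = 45.5, y* = 0.
Utility at the optimum: U(45.5, 0) = 45.5.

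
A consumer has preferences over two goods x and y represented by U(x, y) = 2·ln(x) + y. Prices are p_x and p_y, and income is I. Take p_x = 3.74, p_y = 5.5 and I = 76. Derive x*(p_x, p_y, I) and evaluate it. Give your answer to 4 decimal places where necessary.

x* = 2.9412

MU_x = 2/x, MU_y = 1. Tangency: 2/x = p_x/p_y.
So x*(p_x,p_y) = 2·p_y/p_x, independent of income; and y* = (I − 2·p_y)/p_y.
At the given prices: x* = 2·5.5/3.74 = 2.9412.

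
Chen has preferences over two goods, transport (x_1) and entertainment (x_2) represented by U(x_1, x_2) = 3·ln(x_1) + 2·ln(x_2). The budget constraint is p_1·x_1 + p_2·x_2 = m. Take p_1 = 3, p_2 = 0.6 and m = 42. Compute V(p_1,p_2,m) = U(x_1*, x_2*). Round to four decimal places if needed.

V = 13.0491

MU_x_1/MU_x_2 = (3·x_2)/(2·x_1); tangency sets this equal to p_1/p_2.
So 3·p_2·x_2 = 2·p_1·x_1; combined with the budget, a share 0.6 of income goes to x_1.
Demand: x_1*(p_1,p_2,m) = 0.6·m/p_1 and x_2* = 0.4·m/p_2.
At p_1=3, p_2=0.6, m=42: x_1* = 0.6·42/3 = 8.4, x_2* = 28.
Utility at the optimum: U(8.4, 28) = 13.0491.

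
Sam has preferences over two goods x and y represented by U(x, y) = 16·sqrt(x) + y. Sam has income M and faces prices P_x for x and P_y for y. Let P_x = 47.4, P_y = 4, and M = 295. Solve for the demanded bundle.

x* = 0.4558, y* = 68.3492

Utility is quasi-linear in y; the FOC for x is 8/√x = P_x/P_y.
Solve: √x = 8·P_y/P_x, so x*(P_x,P_y) = (8·P_y/P_x)², and y* = (M − P_x·x*)/P_y.
Plugging in: x* = (8·4/47.4)² = 0.4558, y* = 68.3492.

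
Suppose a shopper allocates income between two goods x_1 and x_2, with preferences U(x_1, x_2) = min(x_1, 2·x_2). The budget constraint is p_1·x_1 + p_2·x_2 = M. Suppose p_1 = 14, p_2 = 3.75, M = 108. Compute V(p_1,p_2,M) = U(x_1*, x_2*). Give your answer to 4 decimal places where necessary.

V = 6.8031

Demand: x_1*(p_1,p_2,M) = 2·M/(2·p_1 + p_2), x_2* = M/(2·p_1 + p_2).
Here 2·14 + 3.75 = 31.75, giving x_1* = 6.8031 and x_2* = 3.4016.
Utility at the optimum: U(6.8031, 3.4016) = 6.8031.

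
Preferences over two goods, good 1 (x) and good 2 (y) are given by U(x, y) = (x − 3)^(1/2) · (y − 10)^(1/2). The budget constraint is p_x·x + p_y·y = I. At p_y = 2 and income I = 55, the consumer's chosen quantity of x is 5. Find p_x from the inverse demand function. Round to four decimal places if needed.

p_x = 5

MRS = (y−10)/(x−3). Tangency with p_x/p_y gives y−10 = (p_x/p_y)·(x−3).
After buying the subsistence bundle (3, 10), a share 0.5 of the remaining income goes to x: x* = 3 + 0.5·(I − 3p_x − 10p_y)/p_x.
Set x* = 5 in the demand function and solve for p_x: p_x = 5.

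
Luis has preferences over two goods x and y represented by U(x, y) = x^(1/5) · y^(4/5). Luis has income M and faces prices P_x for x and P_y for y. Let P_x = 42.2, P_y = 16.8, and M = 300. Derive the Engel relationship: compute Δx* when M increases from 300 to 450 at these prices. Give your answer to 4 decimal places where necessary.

MU_x/MU_y = (0.2·y)/(0.8·x); tangency sets this equal to P_x/P_y.
Rearranging, P_y·y = 4·P_x·x. Substituting into the budget gives P_x·x·(1 + 4) = M.
Demand: x*(P_x,P_y,M) = 0.2·M/P_x and y* = 0.8·M/P_y.
At P_x=42.2, P_y=16.8, M=300: x* = 0.2·300/42.2 = 1.4218.
At M' = 450: x* = 2.1327. Change: 2.1327 − 1.4218 = 0.7109.

Δx* = 0.7109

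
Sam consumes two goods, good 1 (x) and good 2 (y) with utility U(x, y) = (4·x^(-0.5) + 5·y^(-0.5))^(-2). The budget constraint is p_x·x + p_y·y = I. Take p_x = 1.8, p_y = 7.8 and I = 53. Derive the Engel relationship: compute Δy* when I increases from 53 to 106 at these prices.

MU_x ∝ 4·x^(-1.5), MU_y ∝ 5·y^(-1.5), so MRS = (4/5)·(y/x)^(1.5) = p_x/p_y.
Hence y/x = ((5/4)·p_x/p_y)^(1/(1.5)), i.e. raised to the 2/3 power.
Substitute y = (y/x)·x into the budget: x* = I/(p_x + p_y·(y/x)).
Numerically y/x = 0.436575, so x* = 53/(1.8 + 7.8·0.436575) = 10.182 and y* = 0.436575·10.182 = 4.4452.
At I' = 106: y* = 8.8904. Change: 8.8904 − 4.4452 = 4.4452.

Δy* = 4.4452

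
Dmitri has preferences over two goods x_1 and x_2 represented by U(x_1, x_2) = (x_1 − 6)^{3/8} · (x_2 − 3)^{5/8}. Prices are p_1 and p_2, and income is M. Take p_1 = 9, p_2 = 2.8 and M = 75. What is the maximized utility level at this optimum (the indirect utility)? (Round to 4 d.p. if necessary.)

V = 1.4988

Substituting into the budget: x_1* = 6 + 0.375·(M − 6·p_1 − 3·p_2)/p_1, and x_2* = 3 + 0.625·(…)/p_2.
Discretionary income = 75 − 6·9 − 3·2.8 = 12.6; x_1* = 6 + 0.375·12.6/9 = 6.525; x_2* = 3 + 0.625·12.6/2.8 = 5.8125.
Utility at the optimum: U(6.525, 5.8125) = 1.4988.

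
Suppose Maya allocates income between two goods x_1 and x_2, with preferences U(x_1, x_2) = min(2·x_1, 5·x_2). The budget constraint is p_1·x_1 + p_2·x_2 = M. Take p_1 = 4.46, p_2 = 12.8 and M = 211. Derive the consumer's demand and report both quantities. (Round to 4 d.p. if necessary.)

Leontief preferences: the optimum is at the kink where x_1/5 = x_2/2, i.e. x_2 = (2/5)·x_1.
Budget: p_1·x_1 + p_2·(2/5)·x_1 = M, so (5·p_1 + 2·p_2)·x_1 = 5·M.
Demand: x_1*(p_1,p_2,M) = 5·M/(5·p_1 + 2·p_2), x_2* = 2·M/(5·p_1 + 2·p_2).
Here 5·4.46 + 2·12.8 = 47.9, giving x_1* = 22.0251 and x_2* = 8.81.

x_1* = 22.0251, x_2* = 8.81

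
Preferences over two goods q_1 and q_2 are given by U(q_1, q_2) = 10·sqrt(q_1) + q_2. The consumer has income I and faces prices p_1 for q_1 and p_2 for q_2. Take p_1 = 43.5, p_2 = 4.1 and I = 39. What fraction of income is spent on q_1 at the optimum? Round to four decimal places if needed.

share on q_1 = 0.2477

Solve: √q_1 = 5·p_2/p_1, so q_1*(p_1,p_2) = (5·p_2/p_1)², and q_2* = (I − p_1·q_1*)/p_2.
Plugging in: q_1* = (5·4.1/43.5)² = 0.2221, q_2* = 7.1559.
Expenditure on q_1: 43.5·0.2221 = 9.6609; share = 0.2477.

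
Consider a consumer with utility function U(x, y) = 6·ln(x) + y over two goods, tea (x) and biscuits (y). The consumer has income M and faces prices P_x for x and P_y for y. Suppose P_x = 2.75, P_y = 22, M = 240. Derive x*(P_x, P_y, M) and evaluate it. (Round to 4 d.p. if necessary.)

MU_x = 6/x, MU_y = 1. Tangency: 6/x = P_x/P_y.
So x*(P_x,P_y) = 6·P_y/P_x, independent of income; and y* = (M − 6·P_y)/P_y.
At the given prices: x* = 6·22/2.75 = 48.

x* = 48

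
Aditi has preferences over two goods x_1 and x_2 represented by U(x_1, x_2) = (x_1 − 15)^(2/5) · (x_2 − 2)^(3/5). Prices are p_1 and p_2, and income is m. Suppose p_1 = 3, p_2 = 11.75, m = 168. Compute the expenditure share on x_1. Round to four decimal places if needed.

Substituting into the budget: x_1* = 15 + 0.4·(m − 15·p_1 − 2·p_2)/p_1, and x_2* = 2 + 0.6·(…)/p_2.
Discretionary income = 168 − 15·3 − 2·11.75 = 99.5; x_1* = 15 + 0.4·99.5/3 = 28.2667; x_2* = 2 + 0.6·99.5/11.75 = 7.0809.
Expenditure on x_1: 3·28.2667 = 84.8; share = 0.5048.

share on x_1 = 0.5048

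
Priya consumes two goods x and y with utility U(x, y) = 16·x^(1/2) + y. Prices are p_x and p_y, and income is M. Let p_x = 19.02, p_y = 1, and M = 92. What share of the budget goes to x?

share on x = 0.0366

Thus x* = (8·p_y/p_x)² — independent of M — with the rest of income spent on y.
Plugging in: x* = (8·1/19.02)² = 0.1769, y* = 88.6351.
Expenditure on x: 19.02·0.1769 = 3.3649; share = 0.0366.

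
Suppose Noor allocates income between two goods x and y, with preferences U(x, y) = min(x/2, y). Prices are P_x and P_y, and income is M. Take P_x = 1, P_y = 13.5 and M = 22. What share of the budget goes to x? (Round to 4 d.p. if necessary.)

share on x = 0.129

Leontief preferences: the optimum is at the kink where x/2 = y/1, i.e. y = (1/2)·x.
Budget: P_x·x + P_y·(1/2)·x = M, so (2·P_x + P_y)·x = 2·M.
Demand: x*(P_x,P_y,M) = 2·M/(2·P_x + P_y), y* = M/(2·P_x + P_y).
Here 2·1 + 13.5 = 15.5, giving x* = 2.8387 and y* = 1.4194.
Expenditure on x: 1·2.8387 = 2.8387; share = 0.129.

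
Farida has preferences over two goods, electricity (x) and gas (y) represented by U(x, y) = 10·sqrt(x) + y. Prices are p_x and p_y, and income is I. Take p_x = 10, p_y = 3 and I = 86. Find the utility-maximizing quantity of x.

x* = 2.25

MU_x = 5/√x, MU_y = 1. Tangency: 5/√x = p_x/p_y.
Thus x* = (5·p_y/p_x)² — independent of I — with the rest of income spent on y.
Plugging in: x* = (5·3/10)² = 2.25.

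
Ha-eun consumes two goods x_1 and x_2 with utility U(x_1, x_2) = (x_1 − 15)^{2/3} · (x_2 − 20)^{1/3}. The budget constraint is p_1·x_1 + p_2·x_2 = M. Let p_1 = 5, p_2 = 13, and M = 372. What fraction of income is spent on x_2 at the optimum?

This is Cobb-Douglas in (x_1−15, x_2−20): tangency gives 2/3·p_2·(x_2−20) = 1/3·p_1·(x_1−15).
Substituting into the budget: x_1* = 15 + 2/3·(M − 15·p_1 − 20·p_2)/p_1, and x_2* = 20 + 1/3·(…)/p_2.
Discretionary income = 372 − 15·5 − 20·13 = 37; x_1* = 15 + 2/3·37/5 = 19.9333; x_2* = 20 + 1/3·37/13 = 20.9487.
Expenditure on x_2: 13·20.9487 = 272.3333; share = 0.7321.

share on x_2 = 0.7321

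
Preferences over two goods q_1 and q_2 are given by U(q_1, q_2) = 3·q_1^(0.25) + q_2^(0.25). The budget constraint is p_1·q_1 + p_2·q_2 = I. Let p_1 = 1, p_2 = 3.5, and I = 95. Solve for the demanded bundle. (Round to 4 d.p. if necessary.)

MRS = MU_q_1/MU_q_2 = 3·(q_2/q_1)^(0.75). Set equal to p_1/p_2.
Solve for the ratio: q_2/q_1 = [(1/3)·p_1/p_2]^(4/3).
With the ratio pinned down, the budget gives q_1* = I/(p_1 + p_2·(q_2/q_1)) and q_2* = (q_2/q_1)·q_1*.
Numerically q_2/q_1 = 0.043492, so q_1* = 95/(1 + 3.5·0.043492) = 82.4493 and q_2* = 0.043492·82.4493 = 3.5859.

q_1* = 82.4493, q_2* = 3.5859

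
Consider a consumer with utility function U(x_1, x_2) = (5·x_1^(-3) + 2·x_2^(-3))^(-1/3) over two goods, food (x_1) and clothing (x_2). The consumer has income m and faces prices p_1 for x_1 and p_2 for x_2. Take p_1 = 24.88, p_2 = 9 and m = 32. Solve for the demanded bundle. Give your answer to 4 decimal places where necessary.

x_1* = 0.9382, x_2* = 0.962

From the CES first-order condition, (5/2)·(x_2/x_1)^(4) = p_1/p_2.
Solve for the ratio: x_2/x_1 = [(2/5)·p_1/p_2]^(0.25).
With the ratio pinned down, the budget gives x_1* = m/(p_1 + p_2·(x_2/x_1)) and x_2* = (x_2/x_1)·x_1*.
Numerically x_2/x_1 = 1.025456, so x_1* = 32/(24.88 + 9·1.025456) = 0.9382 and x_2* = 1.025456·0.9382 = 0.962.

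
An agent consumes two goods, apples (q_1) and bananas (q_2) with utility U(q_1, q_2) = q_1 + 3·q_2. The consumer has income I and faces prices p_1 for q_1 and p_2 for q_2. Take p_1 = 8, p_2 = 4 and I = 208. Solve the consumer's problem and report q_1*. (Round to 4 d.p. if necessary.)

Numerically: q_1* = 0, q_2* = 52.

q_1* = 0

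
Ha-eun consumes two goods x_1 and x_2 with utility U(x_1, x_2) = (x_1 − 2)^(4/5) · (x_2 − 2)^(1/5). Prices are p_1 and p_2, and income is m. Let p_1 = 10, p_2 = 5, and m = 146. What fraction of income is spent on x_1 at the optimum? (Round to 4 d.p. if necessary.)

share on x_1 = 0.7726

Discretionary income = 146 − 2·10 − 2·5 = 116; x_1* = 2 + 0.8·116/10 = 11.28; x_2* = 2 + 0.2·116/5 = 6.64.
Expenditure on x_1: 10·11.28 = 112.8; share = 0.7726.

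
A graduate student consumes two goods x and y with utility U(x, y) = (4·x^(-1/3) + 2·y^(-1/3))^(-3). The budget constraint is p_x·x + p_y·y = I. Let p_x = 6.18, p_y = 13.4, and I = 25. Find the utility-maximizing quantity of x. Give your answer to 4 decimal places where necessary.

MRS = MU_x/MU_y = 2·(y/x)^(4/3). Set equal to p_x/p_y.
Hence y/x = ((1/2)·p_x/p_y)^(1/(4/3)), i.e. raised to the 0.75 power.
Substitute y = (y/x)·x into the budget: x* = I/(p_x + p_y·(y/x)).
Numerically y/x = 0.332767, so x* = 25/(6.18 + 13.4·0.332767) = 2.3498.

x* = 2.3498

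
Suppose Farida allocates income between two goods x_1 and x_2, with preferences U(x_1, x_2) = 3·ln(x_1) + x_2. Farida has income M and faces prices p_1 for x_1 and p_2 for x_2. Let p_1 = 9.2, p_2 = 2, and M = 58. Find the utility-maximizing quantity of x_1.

MU_x_1 = 3/x_1, MU_x_2 = 1. Tangency: 3/x_1 = p_1/p_2.
So x_1*(p_1,p_2) = 3·p_2/p_1, independent of income; and x_2* = (M − 3·p_2)/p_2.
At the given prices: x_1* = 3·2/9.2 = 0.6522.

x_1* = 0.6522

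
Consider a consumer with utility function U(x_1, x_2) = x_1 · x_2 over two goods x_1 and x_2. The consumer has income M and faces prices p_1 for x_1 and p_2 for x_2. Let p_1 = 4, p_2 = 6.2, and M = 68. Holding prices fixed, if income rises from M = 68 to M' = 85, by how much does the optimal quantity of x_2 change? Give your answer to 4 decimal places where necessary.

Demand: x_1*(p_1,p_2,M) = 0.5·M/p_1 and x_2* = 0.5·M/p_2.
At p_1=4, p_2=6.2, M=68: x_2* = 0.5·68/6.2 = 5.4839.
At M' = 85: x_2* = 6.8548. Change: 6.8548 − 5.4839 = 1.371.

Δx_2* = 1.371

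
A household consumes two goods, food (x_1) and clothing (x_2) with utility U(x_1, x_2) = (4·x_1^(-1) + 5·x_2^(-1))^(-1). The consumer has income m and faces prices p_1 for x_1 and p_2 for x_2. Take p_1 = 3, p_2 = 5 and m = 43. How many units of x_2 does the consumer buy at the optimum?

x_2* = 5.0803

MRS = MU_x_1/MU_x_2 = (4/5)·(x_2/x_1)^(2). Set equal to p_1/p_2.
Solve for the ratio: x_2/x_1 = [(5/4)·p_1/p_2]^(0.5).
Substitute x_2 = (x_2/x_1)·x_1 into the budget: x_1* = m/(p_1 + p_2·(x_2/x_1)).
Numerically x_2/x_1 = 0.866025, so x_1* = 43/(3 + 5·0.866025) = 5.8662 and x_2* = 0.866025·5.8662 = 5.0803.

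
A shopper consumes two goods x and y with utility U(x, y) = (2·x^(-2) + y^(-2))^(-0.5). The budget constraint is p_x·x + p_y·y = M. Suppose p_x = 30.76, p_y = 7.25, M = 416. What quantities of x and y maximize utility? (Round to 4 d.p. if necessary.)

MRS = MU_x/MU_y = 2·(y/x)^(3). Set equal to p_x/p_y.
Solve for the ratio: y/x = [(1/2)·p_x/p_y]^(1/3).
Substitute y = (y/x)·x into the budget: x* = M/(p_x + p_y·(y/x)).
Numerically y/x = 1.28491, so x* = 416/(30.76 + 7.25·1.28491) = 10.3804 and y* = 1.28491·10.3804 = 13.3379.

x* = 10.3804, y* = 13.3379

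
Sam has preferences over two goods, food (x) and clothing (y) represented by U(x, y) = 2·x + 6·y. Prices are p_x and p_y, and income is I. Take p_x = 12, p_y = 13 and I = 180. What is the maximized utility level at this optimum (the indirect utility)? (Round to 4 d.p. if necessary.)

V = 83.0769

Perfect substitutes: compare marginal utility per dollar. 2/p_x vs 6/p_y → 0.1667 vs 0.4615.
y gives more utility per dollar, so spend all income on y: y* = I/p_y, x* = 0.
Numerically: x* = 0, y* = 13.8462.
Utility at the optimum: U(0, 13.8462) = 83.0769.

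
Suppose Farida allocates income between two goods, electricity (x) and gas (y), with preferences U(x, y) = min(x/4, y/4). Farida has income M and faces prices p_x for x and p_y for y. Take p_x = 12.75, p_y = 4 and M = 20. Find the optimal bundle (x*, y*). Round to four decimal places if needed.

x* = 1.194, y* = 1.194

Leontief preferences: the optimum is at the kink where x/4 = y/4, i.e. y = x.
Budget: p_x·x + p_y·x = M, so (4·p_x + 4·p_y)·x = 4·M.
Demand: x*(p_x,p_y,M) = 4·M/(4·p_x + 4·p_y), y* = 4·M/(4·p_x + 4·p_y).
Here 4·12.75 + 4·4 = 67, giving x* = 1.194 and y* = 1.194.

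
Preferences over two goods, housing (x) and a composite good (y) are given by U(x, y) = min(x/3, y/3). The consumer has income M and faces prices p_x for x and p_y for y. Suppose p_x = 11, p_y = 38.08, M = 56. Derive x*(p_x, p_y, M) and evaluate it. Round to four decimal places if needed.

Leontief preferences: the optimum is at the kink where x/3 = y/3, i.e. y = x.
Budget: p_x·x + p_y·x = M, so (3·p_x + 3·p_y)·x = 3·M.
Demand: x*(p_x,p_y,M) = 3·M/(3·p_x + 3·p_y), y* = 3·M/(3·p_x + 3·p_y).
Here 3·11 + 3·38.08 = 147.24, giving x* = 1.141.

x* = 1.141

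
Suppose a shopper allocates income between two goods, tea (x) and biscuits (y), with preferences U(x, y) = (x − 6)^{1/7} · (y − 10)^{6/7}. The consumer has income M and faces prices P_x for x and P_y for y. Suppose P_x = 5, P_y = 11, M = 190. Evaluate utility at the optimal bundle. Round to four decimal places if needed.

After buying the subsistence bundle (6, 10), a share 1/7 of the remaining income goes to x: x* = 6 + 1/7·(M − 6P_x − 10P_y)/P_x.
Discretionary income = 190 − 6·5 − 10·11 = 50; x* = 6 + 1/7·50/5 = 7.4286; y* = 10 + 6/7·50/11 = 13.8961.
Utility at the optimum: U(7.4286, 13.8961) = 3.3759.

V = 3.3759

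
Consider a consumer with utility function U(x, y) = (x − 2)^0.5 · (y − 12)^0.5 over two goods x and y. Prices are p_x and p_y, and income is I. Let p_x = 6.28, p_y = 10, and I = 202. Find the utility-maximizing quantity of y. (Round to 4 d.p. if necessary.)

This is Cobb-Douglas in (x−2, y−12): tangency gives 0.5·p_y·(y−12) = 0.5·p_x·(x−2).
Substituting into the budget: x* = 2 + 0.5·(I − 2·p_x − 12·p_y)/p_x, and y* = 12 + 0.5·(…)/p_y.
Discretionary income = 202 − 2·6.28 − 12·10 = 69.44; y* = 12 + 0.5·69.44/10 = 15.472.

y* = 15.472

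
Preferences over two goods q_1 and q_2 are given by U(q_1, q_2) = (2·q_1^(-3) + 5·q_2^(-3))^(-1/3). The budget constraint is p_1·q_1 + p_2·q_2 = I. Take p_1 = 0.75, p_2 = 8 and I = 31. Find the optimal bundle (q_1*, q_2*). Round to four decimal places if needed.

q_1* = 4.9079, q_2* = 3.4149

From the CES first-order condition, (2/5)·(q_2/q_1)^(4) = p_1/p_2.
Solve for the ratio: q_2/q_1 = [(5/2)·p_1/p_2]^(0.25).
Substitute q_2 = (q_2/q_1)·q_1 into the budget: q_1* = I/(p_1 + p_2·(q_2/q_1)).
Numerically q_2/q_1 = 0.695789, so q_1* = 31/(0.75 + 8·0.695789) = 4.9079 and q_2* = 0.695789·4.9079 = 3.4149.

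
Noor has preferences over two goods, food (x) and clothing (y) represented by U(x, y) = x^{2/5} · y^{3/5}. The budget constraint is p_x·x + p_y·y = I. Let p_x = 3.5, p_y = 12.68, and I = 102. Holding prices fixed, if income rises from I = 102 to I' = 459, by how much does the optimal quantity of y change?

The MRS is (2/3)·y/x. Set MRS = p_x/p_y.
So 0.4·p_y·y = 0.6·p_x·x; combined with the budget, a share 0.4 of income goes to x.
Demand: x*(p_x,p_y,I) = 0.4·I/p_x and y* = 0.6·I/p_y.
At p_x=3.5, p_y=12.68, I=102: y* = 0.6·102/12.68 = 4.8265.
At I' = 459: y* = 21.7192. Change: 21.7192 − 4.8265 = 16.8927.

Δy* = 16.8927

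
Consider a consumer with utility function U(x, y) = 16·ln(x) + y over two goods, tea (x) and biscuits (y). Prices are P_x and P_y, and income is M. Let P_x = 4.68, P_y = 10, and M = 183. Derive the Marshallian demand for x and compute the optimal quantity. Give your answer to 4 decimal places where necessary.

MU_x = 16/x, MU_y = 1. Tangency: 16/x = P_x/P_y.
So x*(P_x,P_y) = 16·P_y/P_x, independent of income; and y* = (M − 16·P_y)/P_y.
At the given prices: x* = 16·10/4.68 = 34.188.

x* = 34.188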